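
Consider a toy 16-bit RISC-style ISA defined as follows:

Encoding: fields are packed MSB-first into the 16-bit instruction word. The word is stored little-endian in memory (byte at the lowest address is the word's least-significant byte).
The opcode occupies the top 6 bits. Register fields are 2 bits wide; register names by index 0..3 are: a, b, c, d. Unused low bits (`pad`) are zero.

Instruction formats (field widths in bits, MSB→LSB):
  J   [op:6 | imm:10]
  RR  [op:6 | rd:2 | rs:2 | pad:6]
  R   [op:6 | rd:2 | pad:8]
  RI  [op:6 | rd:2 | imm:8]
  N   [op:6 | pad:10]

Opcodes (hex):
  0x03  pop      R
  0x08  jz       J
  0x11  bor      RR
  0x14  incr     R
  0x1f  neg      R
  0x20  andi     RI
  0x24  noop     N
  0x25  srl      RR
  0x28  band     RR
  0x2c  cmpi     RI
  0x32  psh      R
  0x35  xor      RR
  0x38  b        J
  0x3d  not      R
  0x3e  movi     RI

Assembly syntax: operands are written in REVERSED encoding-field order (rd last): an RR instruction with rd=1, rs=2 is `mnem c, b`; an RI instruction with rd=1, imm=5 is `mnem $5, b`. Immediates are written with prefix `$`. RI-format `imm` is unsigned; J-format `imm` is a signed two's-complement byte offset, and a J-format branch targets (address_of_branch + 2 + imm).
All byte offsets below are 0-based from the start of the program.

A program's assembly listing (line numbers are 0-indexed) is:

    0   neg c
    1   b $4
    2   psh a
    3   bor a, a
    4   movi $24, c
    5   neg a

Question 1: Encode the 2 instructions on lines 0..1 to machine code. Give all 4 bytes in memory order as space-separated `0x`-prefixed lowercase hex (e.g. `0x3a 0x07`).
0. neg fields op=0x1f:6|rd=2:2|pad=0:8 → word 7e00h → 00 7e
1. b fields op=0x38:6|imm=4:10 → word e004h → 04 e0

0x00 0x7e 0x04 0xe0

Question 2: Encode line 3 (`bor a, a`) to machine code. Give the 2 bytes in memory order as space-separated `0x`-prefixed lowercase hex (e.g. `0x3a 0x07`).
0x00 0x44

L3: bor op=0x11:6|rd=0:2|rs=0:2|pad=0:6 ⇒ 0x4400 ⇒ little 00 44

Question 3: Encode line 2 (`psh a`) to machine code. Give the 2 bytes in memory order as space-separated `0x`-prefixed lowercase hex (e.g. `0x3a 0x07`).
L2: psh op=0x32:6|rd=0:2|pad=0:8 ⇒ 0xc800 ⇒ little 00 c8

0x00 0xc8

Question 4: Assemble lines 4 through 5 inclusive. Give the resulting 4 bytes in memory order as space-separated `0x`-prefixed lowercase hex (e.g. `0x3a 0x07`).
0x18 0xfa 0x00 0x7c

L4: movi op=0x3e:6|rd=2:2|imm=24:8 ⇒ 0xfa18 ⇒ little 18 fa
L5: neg op=0x1f:6|rd=0:2|pad=0:8 ⇒ 0x7c00 ⇒ little 00 7c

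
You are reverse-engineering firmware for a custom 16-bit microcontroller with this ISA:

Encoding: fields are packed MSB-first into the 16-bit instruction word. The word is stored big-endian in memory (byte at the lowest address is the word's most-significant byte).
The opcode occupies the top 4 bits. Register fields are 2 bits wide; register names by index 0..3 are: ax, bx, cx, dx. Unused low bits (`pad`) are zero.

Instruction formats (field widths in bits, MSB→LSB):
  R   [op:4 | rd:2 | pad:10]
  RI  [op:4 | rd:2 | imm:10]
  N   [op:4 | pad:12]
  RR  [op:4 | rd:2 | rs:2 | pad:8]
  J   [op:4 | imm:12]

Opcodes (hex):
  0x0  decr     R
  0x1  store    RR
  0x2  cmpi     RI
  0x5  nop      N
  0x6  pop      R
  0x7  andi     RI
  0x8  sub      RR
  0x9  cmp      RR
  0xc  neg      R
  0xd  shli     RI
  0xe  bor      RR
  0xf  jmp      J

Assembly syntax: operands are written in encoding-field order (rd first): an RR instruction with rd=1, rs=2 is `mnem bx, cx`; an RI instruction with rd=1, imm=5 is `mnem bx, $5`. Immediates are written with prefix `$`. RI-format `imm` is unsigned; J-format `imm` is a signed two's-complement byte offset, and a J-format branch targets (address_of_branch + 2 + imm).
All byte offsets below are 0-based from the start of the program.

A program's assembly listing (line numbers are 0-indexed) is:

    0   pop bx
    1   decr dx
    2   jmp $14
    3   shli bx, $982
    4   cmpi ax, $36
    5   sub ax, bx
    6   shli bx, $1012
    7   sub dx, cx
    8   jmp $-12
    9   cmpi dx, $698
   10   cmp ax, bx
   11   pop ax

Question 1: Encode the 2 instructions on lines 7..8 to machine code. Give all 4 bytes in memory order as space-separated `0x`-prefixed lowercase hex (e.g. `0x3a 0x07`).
0x8e 0x00 0xff 0xf4

line 7 (sub): pack op=0x8:4|rd=3:2|rs=2:2|pad=0:8 = 0x8e00; big→ 8e 00
line 8 (jmp): pack op=0xf:4|imm=-12:12 = 0xfff4; big→ ff f4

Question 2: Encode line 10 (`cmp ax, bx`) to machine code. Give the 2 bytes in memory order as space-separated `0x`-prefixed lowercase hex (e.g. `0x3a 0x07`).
0x91 0x00

10. cmp fields op=0x9:4|rd=0:2|rs=1:2|pad=0:8 → word 9100h → 91 00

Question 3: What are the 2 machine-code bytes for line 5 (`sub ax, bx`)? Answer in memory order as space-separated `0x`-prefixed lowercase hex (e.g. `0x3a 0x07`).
line 5 (sub): pack op=0x8:4|rd=0:2|rs=1:2|pad=0:8 = 0x8100; big→ 81 00

0x81 0x00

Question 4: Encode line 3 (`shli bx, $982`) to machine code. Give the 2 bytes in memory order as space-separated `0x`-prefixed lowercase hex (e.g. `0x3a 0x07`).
3. shli fields op=0xd:4|rd=1:2|imm=982:10 → word d7d6h → d7 d6

0xd7 0xd6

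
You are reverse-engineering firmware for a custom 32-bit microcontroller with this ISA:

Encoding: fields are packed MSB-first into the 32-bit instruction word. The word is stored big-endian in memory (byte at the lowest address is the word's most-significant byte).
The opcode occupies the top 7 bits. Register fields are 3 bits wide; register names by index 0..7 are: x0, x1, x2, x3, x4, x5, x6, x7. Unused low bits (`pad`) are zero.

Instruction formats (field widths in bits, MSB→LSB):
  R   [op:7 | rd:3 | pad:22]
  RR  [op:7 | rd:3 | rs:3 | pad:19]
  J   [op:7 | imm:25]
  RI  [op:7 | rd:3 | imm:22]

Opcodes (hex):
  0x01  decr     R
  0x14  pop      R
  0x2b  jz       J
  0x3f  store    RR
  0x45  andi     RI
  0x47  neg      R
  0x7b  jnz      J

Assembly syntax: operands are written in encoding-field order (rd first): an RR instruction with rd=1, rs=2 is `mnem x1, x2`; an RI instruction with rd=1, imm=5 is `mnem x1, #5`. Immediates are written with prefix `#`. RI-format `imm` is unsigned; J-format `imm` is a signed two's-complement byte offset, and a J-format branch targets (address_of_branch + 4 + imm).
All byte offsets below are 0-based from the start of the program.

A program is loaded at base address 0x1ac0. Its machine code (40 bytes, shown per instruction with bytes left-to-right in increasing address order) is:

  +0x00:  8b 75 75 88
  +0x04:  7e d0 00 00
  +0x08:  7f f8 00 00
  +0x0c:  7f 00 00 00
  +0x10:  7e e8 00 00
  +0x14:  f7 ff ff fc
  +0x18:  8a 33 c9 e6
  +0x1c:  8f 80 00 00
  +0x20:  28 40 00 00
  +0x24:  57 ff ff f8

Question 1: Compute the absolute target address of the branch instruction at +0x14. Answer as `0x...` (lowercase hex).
0x1ad4

off 0x14: read f7 ff ff fc as big → 0xf7fffffc
  opcode bits[31:25]=0x7b: jnz/J
  imm@[24:0]=0x1fffffc (s25→-4) ⇒ #-4
  target = base 0x1ac0 + off 0x14 + 4 + imm -4 = 0x1ad4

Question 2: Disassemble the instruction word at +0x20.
+0x20: 28 40 00 00 ⇒ word 0x28400000 (big)
  opcode bits[31:25]=0x14: pop/R
  rd@[24:22]=0x1 ⇒ x1

pop x1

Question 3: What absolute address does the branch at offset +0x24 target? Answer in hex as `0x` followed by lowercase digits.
0x1ae0

off 0x24: read 57 ff ff f8 as big → 0x57fffff8
  top 7b → 0x2b → jz [J]
  imm: (w>>0)&0x1ffffff=0x1fffff8 (s25→-8) → #-8
  target = base 0x1ac0 + off 0x24 + 4 + imm -8 = 0x1ae0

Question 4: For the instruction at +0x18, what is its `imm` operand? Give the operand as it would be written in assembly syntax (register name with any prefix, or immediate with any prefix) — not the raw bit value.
#3394022

[18] 8a 33 c9 e6 → 0x8a33c9e6
  op=0x8a33c9e6>>25=0x45 ⇒ andi (RI)
  rd: (w>>22)&0x7=0x0 → x0
  imm: (w>>0)&0x3fffff=0x33c9e6 → #3394022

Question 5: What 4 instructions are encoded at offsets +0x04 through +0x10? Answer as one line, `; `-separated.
store x3, x2; store x7, x7; store x4, x0; store x3, x5

@+04  big-endian(7e d0 00 00) = 0x7ed00000
  opcode bits[31:25]=0x3f: store/RR
  rd@[24:22]=0x3 ⇒ x3
  rs@[21:19]=0x2 ⇒ x2
@+08  big-endian(7f f8 00 00) = 0x7ff80000
  opcode bits[31:25]=0x3f: store/RR
  rd@[24:22]=0x7 ⇒ x7
  rs@[21:19]=0x7 ⇒ x7
@+0c  big-endian(7f 00 00 00) = 0x7f000000
  opcode bits[31:25]=0x3f: store/RR
  rd@[24:22]=0x4 ⇒ x4
  rs@[21:19]=0x0 ⇒ x0
@+10  big-endian(7e e8 00 00) = 0x7ee80000
  opcode bits[31:25]=0x3f: store/RR
  rd@[24:22]=0x3 ⇒ x3
  rs@[21:19]=0x5 ⇒ x5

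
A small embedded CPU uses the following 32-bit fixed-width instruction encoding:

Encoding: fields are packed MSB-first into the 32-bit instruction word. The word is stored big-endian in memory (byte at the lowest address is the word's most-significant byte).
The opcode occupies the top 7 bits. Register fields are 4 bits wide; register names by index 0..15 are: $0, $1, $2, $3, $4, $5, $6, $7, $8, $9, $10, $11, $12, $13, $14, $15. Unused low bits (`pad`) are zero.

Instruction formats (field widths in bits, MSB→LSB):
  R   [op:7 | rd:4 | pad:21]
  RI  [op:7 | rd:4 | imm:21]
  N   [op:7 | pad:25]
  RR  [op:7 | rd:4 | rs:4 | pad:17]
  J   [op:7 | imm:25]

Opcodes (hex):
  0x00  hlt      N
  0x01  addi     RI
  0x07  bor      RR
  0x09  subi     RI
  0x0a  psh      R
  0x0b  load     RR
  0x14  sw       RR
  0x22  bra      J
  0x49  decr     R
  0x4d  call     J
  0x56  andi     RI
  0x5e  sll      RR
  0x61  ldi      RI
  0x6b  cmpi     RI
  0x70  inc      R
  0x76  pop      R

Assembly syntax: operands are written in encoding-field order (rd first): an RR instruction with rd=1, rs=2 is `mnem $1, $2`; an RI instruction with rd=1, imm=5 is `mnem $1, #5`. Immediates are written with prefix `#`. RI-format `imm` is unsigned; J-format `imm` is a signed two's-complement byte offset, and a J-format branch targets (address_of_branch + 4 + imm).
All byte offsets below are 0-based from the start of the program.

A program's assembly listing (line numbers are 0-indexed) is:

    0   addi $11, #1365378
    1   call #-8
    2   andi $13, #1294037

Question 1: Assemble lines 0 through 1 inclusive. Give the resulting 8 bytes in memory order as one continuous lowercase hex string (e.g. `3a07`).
0374d5829bfffff8

0. addi fields op=0x1:7|rd=11:4|imm=1365378:21 → word 0374d582h → 03 74 d5 82
1. call fields op=0x4d:7|imm=-8:25 → word 9bfffff8h → 9b ff ff f8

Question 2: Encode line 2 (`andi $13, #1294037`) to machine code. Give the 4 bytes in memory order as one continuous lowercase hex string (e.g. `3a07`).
line 2 (andi): pack op=0x56:7|rd=13:4|imm=1294037:21 = 0xadb3bed5; big→ ad b3 be d5

adb3bed5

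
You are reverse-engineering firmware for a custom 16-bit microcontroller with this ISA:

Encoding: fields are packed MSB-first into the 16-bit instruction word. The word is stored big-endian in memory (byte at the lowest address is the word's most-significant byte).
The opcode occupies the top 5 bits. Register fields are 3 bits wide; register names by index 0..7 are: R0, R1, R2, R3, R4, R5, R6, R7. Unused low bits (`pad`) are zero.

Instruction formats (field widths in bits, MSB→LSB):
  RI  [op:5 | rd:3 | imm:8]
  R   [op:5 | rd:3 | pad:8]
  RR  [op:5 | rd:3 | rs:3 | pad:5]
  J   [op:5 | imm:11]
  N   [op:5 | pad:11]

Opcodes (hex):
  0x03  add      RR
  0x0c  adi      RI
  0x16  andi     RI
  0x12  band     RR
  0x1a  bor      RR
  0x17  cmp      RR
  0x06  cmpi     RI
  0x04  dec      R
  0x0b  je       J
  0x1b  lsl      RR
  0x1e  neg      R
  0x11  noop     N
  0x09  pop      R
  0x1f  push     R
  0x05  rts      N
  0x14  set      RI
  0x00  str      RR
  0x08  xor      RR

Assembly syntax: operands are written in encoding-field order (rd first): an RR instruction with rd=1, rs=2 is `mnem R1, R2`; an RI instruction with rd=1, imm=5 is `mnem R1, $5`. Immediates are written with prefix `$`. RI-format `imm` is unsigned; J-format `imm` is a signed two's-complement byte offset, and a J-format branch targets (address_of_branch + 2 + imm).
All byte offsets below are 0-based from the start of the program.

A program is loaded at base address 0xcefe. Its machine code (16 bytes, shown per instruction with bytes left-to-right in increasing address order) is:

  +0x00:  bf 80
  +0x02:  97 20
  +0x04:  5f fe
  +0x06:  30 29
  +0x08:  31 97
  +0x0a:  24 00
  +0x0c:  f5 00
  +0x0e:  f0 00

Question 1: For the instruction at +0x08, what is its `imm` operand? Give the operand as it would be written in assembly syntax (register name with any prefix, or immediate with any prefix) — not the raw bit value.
$151

[08] 31 97 → 0x3197
  op=0x3197>>11=0x6 ⇒ cmpi (RI)
  rd@[10:8]=0x1 ⇒ R1
  imm@[7:0]=0x97 ⇒ $151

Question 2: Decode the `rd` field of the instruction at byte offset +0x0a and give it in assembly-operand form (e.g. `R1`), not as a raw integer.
R4

[0a] 24 00 → 0x2400
  op=0x2400>>11=0x4 ⇒ dec (R)
  rd: (w>>8)&0x7=0x4 → R4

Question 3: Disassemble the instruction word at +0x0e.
neg R0

off 0x0e: read f0 00 as big → 0xf000
  opcode bits[15:11]=0x1e: neg/R
  rd: (w>>8)&0x7=0x0 → R0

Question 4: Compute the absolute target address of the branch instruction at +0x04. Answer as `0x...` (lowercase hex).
@+04  big-endian(5f fe) = 0x5ffe
  opcode bits[15:11]=0xb: je/J
  [10:0] imm=2046 (s11→-2) = $-2
  target = base 0xcefe + off 0x04 + 2 + imm -2 = 0xcf02

0xcf02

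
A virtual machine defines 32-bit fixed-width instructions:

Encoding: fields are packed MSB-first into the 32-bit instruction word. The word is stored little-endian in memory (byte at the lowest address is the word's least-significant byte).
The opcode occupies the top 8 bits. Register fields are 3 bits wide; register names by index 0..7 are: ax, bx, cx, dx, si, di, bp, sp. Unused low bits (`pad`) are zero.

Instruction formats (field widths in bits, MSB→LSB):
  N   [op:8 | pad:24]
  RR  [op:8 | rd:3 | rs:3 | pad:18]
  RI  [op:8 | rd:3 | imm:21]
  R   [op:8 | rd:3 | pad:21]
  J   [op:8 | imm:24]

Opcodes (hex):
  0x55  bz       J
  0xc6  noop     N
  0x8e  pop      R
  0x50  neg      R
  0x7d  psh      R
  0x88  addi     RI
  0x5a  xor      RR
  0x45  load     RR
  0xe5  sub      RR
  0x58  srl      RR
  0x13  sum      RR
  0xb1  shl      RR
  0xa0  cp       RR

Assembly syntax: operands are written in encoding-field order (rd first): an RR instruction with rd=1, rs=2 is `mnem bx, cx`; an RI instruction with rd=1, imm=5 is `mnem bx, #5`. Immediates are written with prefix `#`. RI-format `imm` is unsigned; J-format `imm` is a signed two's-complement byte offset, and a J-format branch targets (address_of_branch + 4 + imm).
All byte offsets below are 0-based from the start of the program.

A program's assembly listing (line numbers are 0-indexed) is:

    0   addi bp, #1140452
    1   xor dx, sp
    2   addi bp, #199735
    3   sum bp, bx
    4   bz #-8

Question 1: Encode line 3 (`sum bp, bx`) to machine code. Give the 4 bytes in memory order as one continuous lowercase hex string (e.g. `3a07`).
0000c413

line 3 (sum): pack op=0x13:8|rd=6:3|rs=1:3|pad=0:18 = 0x13c40000; little→ 00 00 c4 13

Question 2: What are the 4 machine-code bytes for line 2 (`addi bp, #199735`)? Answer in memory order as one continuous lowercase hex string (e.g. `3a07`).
2. addi fields op=0x88:8|rd=6:3|imm=199735:21 → word 88c30c37h → 37 0c c3 88

370cc388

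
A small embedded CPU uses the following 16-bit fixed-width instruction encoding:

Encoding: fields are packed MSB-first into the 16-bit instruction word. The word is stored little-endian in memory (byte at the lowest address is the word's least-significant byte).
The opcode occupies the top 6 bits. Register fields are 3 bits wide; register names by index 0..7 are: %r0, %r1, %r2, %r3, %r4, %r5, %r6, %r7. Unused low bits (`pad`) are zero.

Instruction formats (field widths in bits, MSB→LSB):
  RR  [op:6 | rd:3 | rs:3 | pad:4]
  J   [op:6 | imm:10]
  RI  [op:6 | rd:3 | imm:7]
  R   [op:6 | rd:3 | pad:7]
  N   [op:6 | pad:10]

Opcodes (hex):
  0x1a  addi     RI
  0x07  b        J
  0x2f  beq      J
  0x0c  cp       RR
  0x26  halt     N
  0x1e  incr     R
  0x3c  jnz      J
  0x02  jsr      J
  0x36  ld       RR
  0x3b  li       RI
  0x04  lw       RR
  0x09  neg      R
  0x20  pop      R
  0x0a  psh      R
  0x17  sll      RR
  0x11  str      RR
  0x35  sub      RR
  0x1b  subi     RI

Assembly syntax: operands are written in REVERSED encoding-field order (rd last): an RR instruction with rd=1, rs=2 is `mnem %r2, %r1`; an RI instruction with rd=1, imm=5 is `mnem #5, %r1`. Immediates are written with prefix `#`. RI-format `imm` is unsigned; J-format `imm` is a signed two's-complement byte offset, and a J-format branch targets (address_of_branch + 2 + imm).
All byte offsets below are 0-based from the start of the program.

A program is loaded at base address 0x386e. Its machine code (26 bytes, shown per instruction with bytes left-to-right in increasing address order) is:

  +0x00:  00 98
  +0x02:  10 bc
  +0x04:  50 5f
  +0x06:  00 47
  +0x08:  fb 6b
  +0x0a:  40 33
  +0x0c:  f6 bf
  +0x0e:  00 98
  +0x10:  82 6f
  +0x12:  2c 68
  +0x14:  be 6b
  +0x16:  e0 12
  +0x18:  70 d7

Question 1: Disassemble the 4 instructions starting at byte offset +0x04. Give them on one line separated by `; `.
sll %r5, %r6; str %r0, %r6; addi #123, %r7; cp %r4, %r6

off 0x04: read 50 5f as little → 0x5f50
  opcode bits[15:10]=0x17: sll/RR
  rd@[9:7]=0x6 ⇒ %r6
  rs@[6:4]=0x5 ⇒ %r5
off 0x06: read 00 47 as little → 0x4700
  opcode bits[15:10]=0x11: str/RR
  rd@[9:7]=0x6 ⇒ %r6
  rs@[6:4]=0x0 ⇒ %r0
off 0x08: read fb 6b as little → 0x6bfb
  opcode bits[15:10]=0x1a: addi/RI
  rd@[9:7]=0x7 ⇒ %r7
  imm@[6:0]=0x7b ⇒ #123
off 0x0a: read 40 33 as little → 0x3340
  opcode bits[15:10]=0xc: cp/RR
  rd@[9:7]=0x6 ⇒ %r6
  rs@[6:4]=0x4 ⇒ %r4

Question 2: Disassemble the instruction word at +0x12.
addi #44, %r0

off 0x12: read 2c 68 as little → 0x682c
  opcode bits[15:10]=0x1a: addi/RI
  [9:7] rd=0 = %r0
  [6:0] imm=44 = #44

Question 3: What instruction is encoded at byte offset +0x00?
halt

off 0x00: read 00 98 as little → 0x9800
  op=0x9800>>10=0x26 ⇒ halt (N)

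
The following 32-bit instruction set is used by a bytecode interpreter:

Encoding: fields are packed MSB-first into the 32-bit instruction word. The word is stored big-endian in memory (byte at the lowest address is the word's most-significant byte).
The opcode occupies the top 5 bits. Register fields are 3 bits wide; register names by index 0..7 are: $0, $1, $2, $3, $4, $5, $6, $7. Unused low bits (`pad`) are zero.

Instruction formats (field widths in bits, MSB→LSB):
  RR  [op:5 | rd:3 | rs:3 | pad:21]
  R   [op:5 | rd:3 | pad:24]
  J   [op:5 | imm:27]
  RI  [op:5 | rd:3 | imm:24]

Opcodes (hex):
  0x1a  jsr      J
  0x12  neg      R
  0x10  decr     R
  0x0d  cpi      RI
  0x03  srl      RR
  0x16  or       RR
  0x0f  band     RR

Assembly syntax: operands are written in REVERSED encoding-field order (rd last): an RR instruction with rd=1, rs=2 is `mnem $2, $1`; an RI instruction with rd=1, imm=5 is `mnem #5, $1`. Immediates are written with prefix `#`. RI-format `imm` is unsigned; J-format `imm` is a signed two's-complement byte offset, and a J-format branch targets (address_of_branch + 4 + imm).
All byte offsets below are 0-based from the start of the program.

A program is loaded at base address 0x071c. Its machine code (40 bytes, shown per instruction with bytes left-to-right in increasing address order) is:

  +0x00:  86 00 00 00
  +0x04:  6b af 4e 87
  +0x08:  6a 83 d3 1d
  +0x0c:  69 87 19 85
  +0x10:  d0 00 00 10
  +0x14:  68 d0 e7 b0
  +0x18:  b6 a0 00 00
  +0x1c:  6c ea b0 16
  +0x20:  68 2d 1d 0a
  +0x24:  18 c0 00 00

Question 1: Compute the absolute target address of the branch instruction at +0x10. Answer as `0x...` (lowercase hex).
0x0740

+0x10: d0 00 00 10 ⇒ word 0xd0000010 (big)
  opcode bits[31:27]=0x1a: jsr/J
  [26:0] imm=16 = #16
  target = base 0x071c + off 0x10 + 4 + imm 16 = 0x0740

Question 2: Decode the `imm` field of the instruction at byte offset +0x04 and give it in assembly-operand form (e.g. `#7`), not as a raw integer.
[04] 6b af 4e 87 → 0x6baf4e87
  op=0x6baf4e87>>27=0xd ⇒ cpi (RI)
  [26:24] rd=3 = $3
  [23:0] imm=11488903 = #11488903

#11488903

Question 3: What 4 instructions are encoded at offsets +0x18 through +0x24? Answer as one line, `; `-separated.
or $5, $6; cpi #15380502, $4; cpi #2956554, $0; srl $6, $0

+0x18: b6 a0 00 00 ⇒ word 0xb6a00000 (big)
  op=0xb6a00000>>27=0x16 ⇒ or (RR)
  rd: (w>>24)&0x7=0x6 → $6
  rs: (w>>21)&0x7=0x5 → $5
+0x1c: 6c ea b0 16 ⇒ word 0x6ceab016 (big)
  op=0x6ceab016>>27=0xd ⇒ cpi (RI)
  rd: (w>>24)&0x7=0x4 → $4
  imm: (w>>0)&0xffffff=0xeab016 → #15380502
+0x20: 68 2d 1d 0a ⇒ word 0x682d1d0a (big)
  op=0x682d1d0a>>27=0xd ⇒ cpi (RI)
  rd: (w>>24)&0x7=0x0 → $0
  imm: (w>>0)&0xffffff=0x2d1d0a → #2956554
+0x24: 18 c0 00 00 ⇒ word 0x18c00000 (big)
  op=0x18c00000>>27=0x3 ⇒ srl (RR)
  rd: (w>>24)&0x7=0x0 → $0
  rs: (w>>21)&0x7=0x6 → $6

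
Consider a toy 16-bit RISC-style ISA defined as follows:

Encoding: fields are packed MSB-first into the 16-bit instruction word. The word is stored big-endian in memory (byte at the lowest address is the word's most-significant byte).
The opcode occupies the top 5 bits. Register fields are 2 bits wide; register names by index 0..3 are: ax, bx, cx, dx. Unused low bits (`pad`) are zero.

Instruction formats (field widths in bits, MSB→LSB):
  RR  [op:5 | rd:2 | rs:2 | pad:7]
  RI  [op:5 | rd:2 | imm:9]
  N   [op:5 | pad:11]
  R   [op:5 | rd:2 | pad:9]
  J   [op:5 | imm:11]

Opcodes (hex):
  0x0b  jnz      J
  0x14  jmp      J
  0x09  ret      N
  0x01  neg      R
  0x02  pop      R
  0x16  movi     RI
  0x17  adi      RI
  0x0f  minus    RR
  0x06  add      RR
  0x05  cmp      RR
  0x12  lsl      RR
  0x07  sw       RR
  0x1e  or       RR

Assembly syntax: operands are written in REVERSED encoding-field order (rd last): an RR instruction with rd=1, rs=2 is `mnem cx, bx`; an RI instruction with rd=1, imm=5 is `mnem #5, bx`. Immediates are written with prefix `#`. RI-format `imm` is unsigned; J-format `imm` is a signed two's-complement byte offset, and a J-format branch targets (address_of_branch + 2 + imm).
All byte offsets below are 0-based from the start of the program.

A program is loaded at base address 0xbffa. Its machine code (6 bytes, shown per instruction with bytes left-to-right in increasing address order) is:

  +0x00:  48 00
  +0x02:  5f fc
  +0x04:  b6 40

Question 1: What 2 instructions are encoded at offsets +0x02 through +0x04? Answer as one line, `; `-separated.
[02] 5f fc → 0x5ffc
  op=0x5ffc>>11=0xb ⇒ jnz (J)
  [10:0] imm=2044 (s11→-4) = #-4
[04] b6 40 → 0xb640
  op=0xb640>>11=0x16 ⇒ movi (RI)
  [10:9] rd=3 = dx
  [8:0] imm=64 = #64

jnz #-4; movi #64, dx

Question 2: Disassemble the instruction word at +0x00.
off 0x00: read 48 00 as big → 0x4800
  top 5b → 0x9 → ret [N]

ret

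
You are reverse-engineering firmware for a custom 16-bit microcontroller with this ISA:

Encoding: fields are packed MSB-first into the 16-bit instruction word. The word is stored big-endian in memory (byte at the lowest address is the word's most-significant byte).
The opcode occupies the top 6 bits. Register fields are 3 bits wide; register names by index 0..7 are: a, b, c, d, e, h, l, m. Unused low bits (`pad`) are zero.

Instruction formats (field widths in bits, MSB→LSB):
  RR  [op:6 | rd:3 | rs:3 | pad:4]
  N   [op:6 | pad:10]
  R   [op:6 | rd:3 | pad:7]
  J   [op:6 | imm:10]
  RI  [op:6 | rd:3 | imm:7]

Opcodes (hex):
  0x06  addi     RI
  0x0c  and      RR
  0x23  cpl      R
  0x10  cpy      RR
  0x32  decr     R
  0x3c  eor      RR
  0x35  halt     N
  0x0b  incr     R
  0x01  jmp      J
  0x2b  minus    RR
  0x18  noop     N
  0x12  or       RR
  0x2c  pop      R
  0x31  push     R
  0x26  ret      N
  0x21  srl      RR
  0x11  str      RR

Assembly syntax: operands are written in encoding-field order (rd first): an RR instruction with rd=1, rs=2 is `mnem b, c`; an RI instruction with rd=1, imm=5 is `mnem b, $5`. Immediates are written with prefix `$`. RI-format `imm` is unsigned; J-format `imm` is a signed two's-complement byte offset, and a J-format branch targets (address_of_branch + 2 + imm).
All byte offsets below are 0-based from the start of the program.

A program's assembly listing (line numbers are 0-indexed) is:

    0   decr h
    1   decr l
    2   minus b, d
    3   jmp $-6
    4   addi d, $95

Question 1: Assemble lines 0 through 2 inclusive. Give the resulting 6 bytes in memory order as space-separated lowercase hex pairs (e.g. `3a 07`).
ca 80 cb 00 ac b0

L0: decr op=0x32:6|rd=5:3|pad=0:7 ⇒ 0xca80 ⇒ big ca 80
L1: decr op=0x32:6|rd=6:3|pad=0:7 ⇒ 0xcb00 ⇒ big cb 00
L2: minus op=0x2b:6|rd=1:3|rs=3:3|pad=0:4 ⇒ 0xacb0 ⇒ big ac b0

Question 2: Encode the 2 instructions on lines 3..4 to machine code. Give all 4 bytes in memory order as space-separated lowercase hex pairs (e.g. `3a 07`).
07 fa 19 df

L3: jmp op=0x1:6|imm=-6:10 ⇒ 0x07fa ⇒ big 07 fa
L4: addi op=0x6:6|rd=3:3|imm=95:7 ⇒ 0x19df ⇒ big 19 df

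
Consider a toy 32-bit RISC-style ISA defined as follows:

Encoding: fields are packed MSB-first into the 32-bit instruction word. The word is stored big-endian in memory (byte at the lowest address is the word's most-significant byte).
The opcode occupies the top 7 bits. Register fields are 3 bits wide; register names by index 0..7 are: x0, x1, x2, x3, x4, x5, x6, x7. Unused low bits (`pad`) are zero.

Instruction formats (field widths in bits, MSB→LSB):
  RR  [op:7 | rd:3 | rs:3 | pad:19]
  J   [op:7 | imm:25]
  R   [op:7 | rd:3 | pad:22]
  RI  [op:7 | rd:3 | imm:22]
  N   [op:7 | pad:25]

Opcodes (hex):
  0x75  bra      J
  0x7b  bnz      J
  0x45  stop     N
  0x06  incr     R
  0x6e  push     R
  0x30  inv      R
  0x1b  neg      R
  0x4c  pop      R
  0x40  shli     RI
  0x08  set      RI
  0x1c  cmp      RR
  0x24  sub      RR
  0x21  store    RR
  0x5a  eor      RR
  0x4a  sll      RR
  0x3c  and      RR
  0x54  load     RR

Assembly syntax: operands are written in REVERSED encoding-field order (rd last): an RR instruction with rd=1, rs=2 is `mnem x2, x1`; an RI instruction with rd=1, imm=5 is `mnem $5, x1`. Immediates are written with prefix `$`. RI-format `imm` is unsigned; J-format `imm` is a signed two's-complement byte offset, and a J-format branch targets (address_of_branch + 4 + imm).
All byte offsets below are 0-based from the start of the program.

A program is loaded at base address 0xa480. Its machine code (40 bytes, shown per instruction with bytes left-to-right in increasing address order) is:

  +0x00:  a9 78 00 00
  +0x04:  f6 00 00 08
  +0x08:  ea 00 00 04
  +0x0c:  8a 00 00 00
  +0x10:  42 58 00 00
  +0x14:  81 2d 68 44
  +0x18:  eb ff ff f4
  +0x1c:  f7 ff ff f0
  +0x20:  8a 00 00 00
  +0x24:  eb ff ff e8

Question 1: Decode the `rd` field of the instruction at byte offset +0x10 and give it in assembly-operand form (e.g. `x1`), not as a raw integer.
x1

[10] 42 58 00 00 → 0x42580000
  top 7b → 0x21 → store [RR]
  rd: (w>>22)&0x7=0x1 → x1
  rs: (w>>19)&0x7=0x3 → x3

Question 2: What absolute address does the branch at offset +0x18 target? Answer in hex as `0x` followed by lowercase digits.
0xa490

off 0x18: read eb ff ff f4 as big → 0xebfffff4
  opcode bits[31:25]=0x75: bra/J
  [24:0] imm=33554420 (s25→-12) = $-12
  target = base 0xa480 + off 0x18 + 4 + imm -12 = 0xa490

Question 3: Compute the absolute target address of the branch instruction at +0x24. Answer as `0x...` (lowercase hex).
off 0x24: read eb ff ff e8 as big → 0xebffffe8
  opcode bits[31:25]=0x75: bra/J
  imm@[24:0]=0x1ffffe8 (s25→-24) ⇒ $-24
  target = base 0xa480 + off 0x24 + 4 + imm -24 = 0xa490

0xa490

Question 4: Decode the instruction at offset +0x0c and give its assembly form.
stop

[0c] 8a 00 00 00 → 0x8a000000
  op=0x8a000000>>25=0x45 ⇒ stop (N)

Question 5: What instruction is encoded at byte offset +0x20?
[20] 8a 00 00 00 → 0x8a000000
  top 7b → 0x45 → stop [N]

stop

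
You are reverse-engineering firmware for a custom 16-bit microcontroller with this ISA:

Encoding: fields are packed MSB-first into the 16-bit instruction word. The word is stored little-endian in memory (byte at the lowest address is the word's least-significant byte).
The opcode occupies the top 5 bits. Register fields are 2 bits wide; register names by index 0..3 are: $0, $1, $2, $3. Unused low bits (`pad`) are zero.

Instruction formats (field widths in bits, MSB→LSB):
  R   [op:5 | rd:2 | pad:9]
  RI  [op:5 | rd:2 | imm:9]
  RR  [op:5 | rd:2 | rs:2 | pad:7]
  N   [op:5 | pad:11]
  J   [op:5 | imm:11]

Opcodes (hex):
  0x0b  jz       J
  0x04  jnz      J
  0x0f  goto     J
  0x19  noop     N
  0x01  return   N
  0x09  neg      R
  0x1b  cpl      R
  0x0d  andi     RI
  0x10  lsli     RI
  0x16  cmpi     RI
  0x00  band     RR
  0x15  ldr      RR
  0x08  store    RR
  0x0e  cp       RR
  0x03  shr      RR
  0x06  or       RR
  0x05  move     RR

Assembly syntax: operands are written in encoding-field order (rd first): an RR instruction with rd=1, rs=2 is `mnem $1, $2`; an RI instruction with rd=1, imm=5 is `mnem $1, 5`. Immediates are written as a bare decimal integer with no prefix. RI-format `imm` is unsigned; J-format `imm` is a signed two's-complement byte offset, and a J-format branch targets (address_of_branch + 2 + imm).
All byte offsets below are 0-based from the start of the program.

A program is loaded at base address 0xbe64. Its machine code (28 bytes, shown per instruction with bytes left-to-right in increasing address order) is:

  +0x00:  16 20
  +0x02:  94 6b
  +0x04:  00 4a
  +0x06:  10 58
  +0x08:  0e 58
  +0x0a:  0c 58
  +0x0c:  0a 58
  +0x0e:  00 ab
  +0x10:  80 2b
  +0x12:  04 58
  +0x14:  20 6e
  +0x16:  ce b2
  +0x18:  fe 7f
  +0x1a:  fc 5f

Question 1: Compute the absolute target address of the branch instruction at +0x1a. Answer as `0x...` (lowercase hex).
[1a] fc 5f → 0x5ffc
  top 5b → 0xb → jz [J]
  [10:0] imm=2044 (s11→-4) = -4
  target = base 0xbe64 + off 0x1a + 2 + imm -4 = 0xbe7c

0xbe7c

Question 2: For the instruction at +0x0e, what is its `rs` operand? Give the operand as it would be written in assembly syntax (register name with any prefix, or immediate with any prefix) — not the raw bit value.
$2

[0e] 00 ab → 0xab00
  op=0xab00>>11=0x15 ⇒ ldr (RR)
  rd: (w>>9)&0x3=0x1 → $1
  rs: (w>>7)&0x3=0x2 → $2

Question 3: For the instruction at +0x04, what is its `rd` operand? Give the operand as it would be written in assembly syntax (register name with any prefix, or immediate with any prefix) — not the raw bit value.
$1

@+04  little-endian(00 4a) = 0x4a00
  op=0x4a00>>11=0x9 ⇒ neg (R)
  rd@[10:9]=0x1 ⇒ $1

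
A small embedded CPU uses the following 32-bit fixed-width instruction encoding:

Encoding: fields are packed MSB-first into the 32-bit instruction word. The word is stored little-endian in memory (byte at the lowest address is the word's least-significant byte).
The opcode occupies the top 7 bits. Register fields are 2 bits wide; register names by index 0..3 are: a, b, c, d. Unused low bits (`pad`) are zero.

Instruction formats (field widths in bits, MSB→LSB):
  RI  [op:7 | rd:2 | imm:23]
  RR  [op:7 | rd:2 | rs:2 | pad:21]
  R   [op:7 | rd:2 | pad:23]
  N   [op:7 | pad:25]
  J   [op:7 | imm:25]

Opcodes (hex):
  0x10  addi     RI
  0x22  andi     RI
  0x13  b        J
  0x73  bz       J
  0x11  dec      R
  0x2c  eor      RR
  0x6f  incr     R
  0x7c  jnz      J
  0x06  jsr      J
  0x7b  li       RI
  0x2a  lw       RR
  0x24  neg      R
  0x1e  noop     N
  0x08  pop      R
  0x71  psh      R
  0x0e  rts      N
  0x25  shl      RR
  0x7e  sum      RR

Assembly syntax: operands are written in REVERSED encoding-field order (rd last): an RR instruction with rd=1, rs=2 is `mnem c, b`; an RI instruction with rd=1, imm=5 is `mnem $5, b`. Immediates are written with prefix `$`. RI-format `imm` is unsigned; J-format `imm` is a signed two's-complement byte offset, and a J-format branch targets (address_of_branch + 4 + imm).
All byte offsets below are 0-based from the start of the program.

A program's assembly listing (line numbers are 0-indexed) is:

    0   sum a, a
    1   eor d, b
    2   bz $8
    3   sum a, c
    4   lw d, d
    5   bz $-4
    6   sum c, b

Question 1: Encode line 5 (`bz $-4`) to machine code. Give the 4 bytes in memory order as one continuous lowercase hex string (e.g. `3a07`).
fcffffe7

L5: bz op=0x73:7|imm=-4:25 ⇒ 0xe7fffffc ⇒ little fc ff ff e7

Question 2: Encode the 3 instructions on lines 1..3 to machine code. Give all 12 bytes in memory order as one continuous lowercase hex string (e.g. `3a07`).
0000e058080000e6000000fd

1. eor fields op=0x2c:7|rd=1:2|rs=3:2|pad=0:21 → word 58e00000h → 00 00 e0 58
2. bz fields op=0x73:7|imm=8:25 → word e6000008h → 08 00 00 e6
3. sum fields op=0x7e:7|rd=2:2|rs=0:2|pad=0:21 → word fd000000h → 00 00 00 fd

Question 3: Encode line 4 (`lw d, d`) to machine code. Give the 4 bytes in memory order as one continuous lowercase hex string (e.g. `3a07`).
L4: lw op=0x2a:7|rd=3:2|rs=3:2|pad=0:21 ⇒ 0x55e00000 ⇒ little 00 00 e0 55

0000e055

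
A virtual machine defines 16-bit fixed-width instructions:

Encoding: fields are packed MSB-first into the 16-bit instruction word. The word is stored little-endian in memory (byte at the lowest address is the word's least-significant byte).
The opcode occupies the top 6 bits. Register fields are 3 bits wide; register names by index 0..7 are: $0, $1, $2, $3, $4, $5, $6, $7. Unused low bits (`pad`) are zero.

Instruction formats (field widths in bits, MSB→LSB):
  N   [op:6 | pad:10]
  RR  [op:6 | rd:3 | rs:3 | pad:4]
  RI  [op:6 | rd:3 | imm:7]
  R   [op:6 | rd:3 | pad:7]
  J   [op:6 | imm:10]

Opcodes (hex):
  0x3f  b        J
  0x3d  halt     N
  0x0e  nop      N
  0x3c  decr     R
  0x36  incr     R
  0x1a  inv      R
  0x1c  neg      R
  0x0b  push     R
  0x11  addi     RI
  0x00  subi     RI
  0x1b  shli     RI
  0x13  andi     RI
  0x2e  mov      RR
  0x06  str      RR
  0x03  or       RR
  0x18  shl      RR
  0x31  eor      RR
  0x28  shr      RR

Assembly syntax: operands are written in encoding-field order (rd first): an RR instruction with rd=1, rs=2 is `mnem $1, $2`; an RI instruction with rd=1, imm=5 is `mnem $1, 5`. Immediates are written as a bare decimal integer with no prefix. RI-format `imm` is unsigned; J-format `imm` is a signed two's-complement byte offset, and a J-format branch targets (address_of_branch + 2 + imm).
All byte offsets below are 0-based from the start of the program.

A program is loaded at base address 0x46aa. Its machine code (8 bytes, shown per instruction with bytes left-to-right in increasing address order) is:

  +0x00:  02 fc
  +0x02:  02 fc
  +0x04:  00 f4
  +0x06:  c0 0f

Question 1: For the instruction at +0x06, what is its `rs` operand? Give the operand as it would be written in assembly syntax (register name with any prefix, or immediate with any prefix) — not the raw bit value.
[06] c0 0f → 0x0fc0
  opcode bits[15:10]=0x3: or/RR
  rd@[9:7]=0x7 ⇒ $7
  rs@[6:4]=0x4 ⇒ $4

$4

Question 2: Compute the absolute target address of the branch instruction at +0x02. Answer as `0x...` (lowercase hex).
0x46b0

off 0x02: read 02 fc as little → 0xfc02
  top 6b → 0x3f → b [J]
  imm@[9:0]=0x2 ⇒ 2
  target = base 0x46aa + off 0x02 + 2 + imm 2 = 0x46b0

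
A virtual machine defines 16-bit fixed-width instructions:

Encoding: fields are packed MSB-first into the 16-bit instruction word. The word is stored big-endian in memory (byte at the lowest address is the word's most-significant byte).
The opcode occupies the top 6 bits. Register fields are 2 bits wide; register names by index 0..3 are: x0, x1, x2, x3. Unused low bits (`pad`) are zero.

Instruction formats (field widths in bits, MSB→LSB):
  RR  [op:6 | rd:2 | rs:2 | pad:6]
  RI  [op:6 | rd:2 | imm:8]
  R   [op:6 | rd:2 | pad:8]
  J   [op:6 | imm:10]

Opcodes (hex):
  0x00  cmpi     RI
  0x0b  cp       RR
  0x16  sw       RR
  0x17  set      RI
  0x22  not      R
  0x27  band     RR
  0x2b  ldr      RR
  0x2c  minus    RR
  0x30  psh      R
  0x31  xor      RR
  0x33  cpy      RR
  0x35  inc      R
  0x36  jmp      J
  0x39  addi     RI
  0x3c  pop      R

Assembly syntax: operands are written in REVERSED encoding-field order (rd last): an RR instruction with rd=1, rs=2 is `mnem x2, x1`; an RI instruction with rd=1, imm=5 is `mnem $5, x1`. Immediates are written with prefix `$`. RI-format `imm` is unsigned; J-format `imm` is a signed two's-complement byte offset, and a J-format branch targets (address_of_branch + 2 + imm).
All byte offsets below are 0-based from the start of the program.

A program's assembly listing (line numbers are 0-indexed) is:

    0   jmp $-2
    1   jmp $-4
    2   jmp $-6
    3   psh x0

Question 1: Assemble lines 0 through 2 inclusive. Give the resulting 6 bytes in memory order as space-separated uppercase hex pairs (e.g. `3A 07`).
0. jmp fields op=0x36:6|imm=-2:10 → word dbfeh → db fe
1. jmp fields op=0x36:6|imm=-4:10 → word dbfch → db fc
2. jmp fields op=0x36:6|imm=-6:10 → word dbfah → db fa

DB FE DB FC DB FA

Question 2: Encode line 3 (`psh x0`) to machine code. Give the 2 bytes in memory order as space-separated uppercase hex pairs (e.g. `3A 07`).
L3: psh op=0x30:6|rd=0:2|pad=0:8 ⇒ 0xc000 ⇒ big c0 00

C0 00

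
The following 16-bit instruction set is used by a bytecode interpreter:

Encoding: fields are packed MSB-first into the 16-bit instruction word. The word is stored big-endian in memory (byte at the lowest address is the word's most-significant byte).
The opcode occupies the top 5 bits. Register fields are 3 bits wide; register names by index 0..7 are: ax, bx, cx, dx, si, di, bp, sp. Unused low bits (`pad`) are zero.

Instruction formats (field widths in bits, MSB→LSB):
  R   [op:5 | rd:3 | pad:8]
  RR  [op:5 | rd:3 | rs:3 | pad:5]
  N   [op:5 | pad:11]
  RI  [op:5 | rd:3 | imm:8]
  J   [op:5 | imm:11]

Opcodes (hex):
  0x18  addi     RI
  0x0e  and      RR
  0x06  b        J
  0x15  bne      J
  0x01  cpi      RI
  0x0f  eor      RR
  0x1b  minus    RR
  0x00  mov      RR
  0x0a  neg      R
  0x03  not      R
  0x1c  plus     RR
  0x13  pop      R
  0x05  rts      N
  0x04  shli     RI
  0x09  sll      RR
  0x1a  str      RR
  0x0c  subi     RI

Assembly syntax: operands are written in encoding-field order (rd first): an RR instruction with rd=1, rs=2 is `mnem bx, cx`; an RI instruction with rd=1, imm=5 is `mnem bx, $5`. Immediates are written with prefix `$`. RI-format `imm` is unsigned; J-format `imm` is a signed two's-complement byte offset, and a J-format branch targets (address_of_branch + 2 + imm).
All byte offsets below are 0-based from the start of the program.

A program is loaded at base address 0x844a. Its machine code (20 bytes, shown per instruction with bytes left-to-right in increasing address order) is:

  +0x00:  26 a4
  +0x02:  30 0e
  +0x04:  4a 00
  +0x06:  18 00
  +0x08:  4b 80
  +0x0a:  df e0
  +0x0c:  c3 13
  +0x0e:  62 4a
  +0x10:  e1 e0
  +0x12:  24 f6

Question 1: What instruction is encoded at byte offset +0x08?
sll dx, si

[08] 4b 80 → 0x4b80
  op=0x4b80>>11=0x9 ⇒ sll (RR)
  rd: (w>>8)&0x7=0x3 → dx
  rs: (w>>5)&0x7=0x4 → si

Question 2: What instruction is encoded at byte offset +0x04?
sll cx, ax

[04] 4a 00 → 0x4a00
  top 5b → 0x9 → sll [RR]
  [10:8] rd=2 = cx
  [7:5] rs=0 = ax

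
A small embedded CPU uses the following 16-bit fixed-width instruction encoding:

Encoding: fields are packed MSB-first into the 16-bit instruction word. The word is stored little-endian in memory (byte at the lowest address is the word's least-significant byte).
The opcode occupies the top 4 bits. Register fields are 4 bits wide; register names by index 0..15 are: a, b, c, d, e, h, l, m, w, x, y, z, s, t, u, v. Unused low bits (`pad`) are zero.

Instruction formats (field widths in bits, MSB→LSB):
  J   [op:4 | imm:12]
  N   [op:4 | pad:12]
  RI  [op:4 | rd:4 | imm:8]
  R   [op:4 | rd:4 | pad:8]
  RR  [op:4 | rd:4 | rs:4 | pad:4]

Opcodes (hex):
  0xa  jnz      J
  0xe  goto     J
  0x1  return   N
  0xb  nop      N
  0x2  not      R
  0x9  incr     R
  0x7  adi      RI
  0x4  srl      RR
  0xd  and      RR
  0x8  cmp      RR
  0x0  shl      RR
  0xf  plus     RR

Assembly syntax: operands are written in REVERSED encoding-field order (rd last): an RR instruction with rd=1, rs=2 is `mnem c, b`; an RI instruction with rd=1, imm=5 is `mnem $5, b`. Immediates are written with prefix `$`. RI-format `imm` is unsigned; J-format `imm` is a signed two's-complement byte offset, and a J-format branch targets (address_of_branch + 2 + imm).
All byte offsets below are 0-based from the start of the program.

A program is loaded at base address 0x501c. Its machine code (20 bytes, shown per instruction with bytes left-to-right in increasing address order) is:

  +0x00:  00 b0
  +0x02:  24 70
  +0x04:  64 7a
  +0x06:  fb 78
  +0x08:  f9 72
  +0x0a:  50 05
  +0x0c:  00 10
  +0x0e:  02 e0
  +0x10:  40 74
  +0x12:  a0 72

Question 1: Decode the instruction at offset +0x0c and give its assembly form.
@+0c  little-endian(00 10) = 0x1000
  top 4b → 0x1 → return [N]

return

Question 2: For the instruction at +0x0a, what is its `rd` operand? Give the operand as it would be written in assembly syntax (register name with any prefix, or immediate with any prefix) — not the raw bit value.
@+0a  little-endian(50 05) = 0x0550
  op=0x0550>>12=0x0 ⇒ shl (RR)
  rd: (w>>8)&0xf=0x5 → h
  rs: (w>>4)&0xf=0x5 → h

h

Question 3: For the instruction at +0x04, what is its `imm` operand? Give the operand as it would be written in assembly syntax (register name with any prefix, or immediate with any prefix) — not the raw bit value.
$100

[04] 64 7a → 0x7a64
  op=0x7a64>>12=0x7 ⇒ adi (RI)
  rd: (w>>8)&0xf=0xa → y
  imm: (w>>0)&0xff=0x64 → $100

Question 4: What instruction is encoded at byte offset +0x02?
adi $36, a

@+02  little-endian(24 70) = 0x7024
  top 4b → 0x7 → adi [RI]
  [11:8] rd=0 = a
  [7:0] imm=36 = $36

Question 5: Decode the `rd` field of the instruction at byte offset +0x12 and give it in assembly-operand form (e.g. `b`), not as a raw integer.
[12] a0 72 → 0x72a0
  op=0x72a0>>12=0x7 ⇒ adi (RI)
  [11:8] rd=2 = c
  [7:0] imm=160 = $160

c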